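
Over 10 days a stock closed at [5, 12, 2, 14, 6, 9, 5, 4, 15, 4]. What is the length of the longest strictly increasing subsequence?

4

Let dp[i] be the length of the longest such subsequence ending at index i:
i:      1  2  3  4  5  6  7  8  9 10
a[i]:   5 12  2 14  6  9  5  4 15  4
dp:     1  2  1  3  2  3  2  2  4  2
Maximum dp value is 4.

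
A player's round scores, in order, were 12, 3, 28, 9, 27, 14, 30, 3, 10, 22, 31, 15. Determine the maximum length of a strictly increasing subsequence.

Let dp[i] be the length of the longest such subsequence ending at index i:
i:      1  2  3  4  5  6  7  8  9 10 11 12
a[i]:  12  3 28  9 27 14 30  3 10 22 31 15
dp:     1  1  2  2  3  3  4  1  3  4  5  4
Maximum dp value is 5.

5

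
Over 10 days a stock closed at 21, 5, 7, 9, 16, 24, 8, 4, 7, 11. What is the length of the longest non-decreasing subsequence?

5

Let dp[i] be the length of the longest such subsequence ending at index i:
i:      1  2  3  4  5  6  7  8  9 10
a[i]:  21  5  7  9 16 24  8  4  7 11
dp:     1  1  2  3  4  5  3  1  3  4
Maximum dp value is 5.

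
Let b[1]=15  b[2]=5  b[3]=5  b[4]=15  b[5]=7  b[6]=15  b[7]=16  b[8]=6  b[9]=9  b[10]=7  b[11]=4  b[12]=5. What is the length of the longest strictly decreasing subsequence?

4

Negate each value so 'decreasing' becomes 'increasing', then run patience tails on the negated sequence:
-15 → extends → [-15]
-5 → extends → [-15, -5]
-5 → already a tail → [-15, -5]
-15 → already a tail → [-15, -5]
-7 → replaces -5 → [-15, -7]
-15 → already a tail → [-15, -7]
-16 → replaces -15 → [-16, -7]
-6 → extends → [-16, -7, -6]
-9 → replaces -7 → [-16, -9, -6]
-7 → replaces -6 → [-16, -9, -7]
-4 → extends → [-16, -9, -7, -4]
-5 → replaces -4 → [-16, -9, -7, -5]
Four tails, so the longest strictly decreasing subsequence of the original has length 4.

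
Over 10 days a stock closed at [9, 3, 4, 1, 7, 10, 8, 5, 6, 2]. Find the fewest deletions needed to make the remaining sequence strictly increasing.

6

Fewest deletions = n − (longest strictly increasing subsequence).
i:      1  2  3  4  5  6  7  8  9 10
a[i]:   9  3  4  1  7 10  8  5  6  2
dp:     1  1  2  1  3  4  4  3  4  2
max dp = 4, so deletions = 10 − 4 = 6.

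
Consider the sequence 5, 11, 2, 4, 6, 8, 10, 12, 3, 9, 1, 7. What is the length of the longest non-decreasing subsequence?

Track the smallest tail for each achievable length (allowing ties):
5 → extends → [5]
11 → extends → [5, 11]
2 → replaces 5 → [2, 11]
4 → replaces 11 → [2, 4]
6 → extends → [2, 4, 6]
8 → extends → [2, 4, 6, 8]
10 → extends → [2, 4, 6, 8, 10]
12 → extends → [2, 4, 6, 8, 10, 12]
3 → replaces 4 → [2, 3, 6, 8, 10, 12]
9 → replaces 10 → [2, 3, 6, 8, 9, 12]
1 → replaces 2 → [1, 3, 6, 8, 9, 12]
7 → replaces 8 → [1, 3, 6, 7, 9, 12]
Six tails, so the longest non-decreasing subsequence has length 6 (e.g. 2, 4, 6, 8, 10, 12).

6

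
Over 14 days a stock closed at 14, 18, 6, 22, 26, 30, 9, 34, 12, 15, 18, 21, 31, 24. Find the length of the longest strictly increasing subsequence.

7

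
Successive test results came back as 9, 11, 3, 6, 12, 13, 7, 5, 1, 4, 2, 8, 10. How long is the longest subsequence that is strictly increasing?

Track the smallest tail for each achievable length (strict):
9 → extends → [9]
11 → extends → [9, 11]
3 → replaces 9 → [3, 11]
6 → replaces 11 → [3, 6]
12 → extends → [3, 6, 12]
13 → extends → [3, 6, 12, 13]
7 → replaces 12 → [3, 6, 7, 13]
5 → replaces 6 → [3, 5, 7, 13]
1 → replaces 3 → [1, 5, 7, 13]
4 → replaces 5 → [1, 4, 7, 13]
2 → replaces 4 → [1, 2, 7, 13]
8 → replaces 13 → [1, 2, 7, 8]
10 → extends → [1, 2, 7, 8, 10]
Five tails, so the longest strictly increasing subsequence has length 5 (e.g. 3, 6, 7, 8, 10).

5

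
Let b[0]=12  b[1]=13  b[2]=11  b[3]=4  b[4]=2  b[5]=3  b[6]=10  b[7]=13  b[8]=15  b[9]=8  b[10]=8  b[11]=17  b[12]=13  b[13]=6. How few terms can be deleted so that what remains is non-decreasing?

8

Fewest deletions = n − (longest non-decreasing subsequence).
i:      0  1  2  3  4  5  6  7  8  9 10 11 12 13
b[i]:  12 13 11  4  2  3 10 13 15  8  8 17 13  6
dp:     1  2  1  1  1  2  3  4  5  3  4  6  5  3
max dp = 6, so deletions = 14 − 6 = 8.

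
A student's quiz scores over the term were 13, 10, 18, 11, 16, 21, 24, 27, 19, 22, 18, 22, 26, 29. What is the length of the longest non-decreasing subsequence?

Let dp[i] be the length of the longest such subsequence ending at index i:
i:      1  2  3  4  5  6  7  8  9 10 11 12 13 14
a[i]:  13 10 18 11 16 21 24 27 19 22 18 22 26 29
dp:     1  1  2  2  3  4  5  6  4  5  4  6  7  8
Maximum dp value is 8.

8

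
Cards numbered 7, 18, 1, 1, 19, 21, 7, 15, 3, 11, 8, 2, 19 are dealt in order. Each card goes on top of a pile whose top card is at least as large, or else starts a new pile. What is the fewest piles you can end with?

The minimum number of non-increasing subsequences covering a sequence equals the length of its longest strictly increasing subsequence.
LIS length is 4 (e.g. 7, 18, 19, 21), so 4 piles are needed.

4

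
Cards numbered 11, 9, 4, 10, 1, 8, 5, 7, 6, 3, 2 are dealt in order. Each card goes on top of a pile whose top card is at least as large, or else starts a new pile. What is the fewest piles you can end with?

3

Place each on the leftmost legal pile:
11 → new pile 1 (tops now [11])
9 → pile 1 (tops now [9])
4 → pile 1 (tops now [4])
10 → new pile 2 (tops now [4, 10])
1 → pile 1 (tops now [1, 10])
8 → pile 2 (tops now [1, 8])
5 → pile 2 (tops now [1, 5])
7 → new pile 3 (tops now [1, 5, 7])
6 → pile 3 (tops now [1, 5, 6])
3 → pile 2 (tops now [1, 3, 6])
2 → pile 2 (tops now [1, 2, 6])
Three piles.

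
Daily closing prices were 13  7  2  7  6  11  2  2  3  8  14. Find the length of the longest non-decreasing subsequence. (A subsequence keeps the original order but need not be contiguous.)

6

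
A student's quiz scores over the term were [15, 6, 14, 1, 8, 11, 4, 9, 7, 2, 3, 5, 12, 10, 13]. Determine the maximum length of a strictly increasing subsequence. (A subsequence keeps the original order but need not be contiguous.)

6

Track the smallest tail for each achievable length (strict):
15 → extends → [15]
6 → replaces 15 → [6]
14 → extends → [6, 14]
1 → replaces 6 → [1, 14]
8 → replaces 14 → [1, 8]
11 → extends → [1, 8, 11]
4 → replaces 8 → [1, 4, 11]
9 → replaces 11 → [1, 4, 9]
7 → replaces 9 → [1, 4, 7]
2 → replaces 4 → [1, 2, 7]
3 → replaces 7 → [1, 2, 3]
5 → extends → [1, 2, 3, 5]
12 → extends → [1, 2, 3, 5, 12]
10 → replaces 12 → [1, 2, 3, 5, 10]
13 → extends → [1, 2, 3, 5, 10, 13]
Six tails, so the longest strictly increasing subsequence has length 6 (e.g. 1, 2, 3, 5, 12, 13).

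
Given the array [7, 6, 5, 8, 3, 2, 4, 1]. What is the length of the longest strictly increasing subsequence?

2

Let dp[i] be the length of the longest such subsequence ending at index i:
i:     1 2 3 4 5 6 7 8
a[i]:  7 6 5 8 3 2 4 1
dp:    1 1 1 2 1 1 2 1
Maximum dp value is 2.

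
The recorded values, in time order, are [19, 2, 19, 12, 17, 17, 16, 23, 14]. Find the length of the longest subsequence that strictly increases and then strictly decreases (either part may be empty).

5

inc[i] = longest strictly increasing subsequence ending at i; dec[i] = longest strictly decreasing subsequence starting at i:
i:      1  2  3  4  5  6  7  8  9
a[i]:  19  2 19 12 17 17 16 23 14
inc:    1  1  2  2  3  3  3  4  3
dec:    4  1  4  1  3  3  2  2  1
Best peak at i=3 (value 19): inc=2, dec=4, length 2+4−1 = 5.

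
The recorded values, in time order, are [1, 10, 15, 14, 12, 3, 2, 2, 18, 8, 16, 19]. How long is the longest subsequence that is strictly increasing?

5

Track the smallest tail for each achievable length (strict):
1 → extends → [1]
10 → extends → [1, 10]
15 → extends → [1, 10, 15]
14 → replaces 15 → [1, 10, 14]
12 → replaces 14 → [1, 10, 12]
3 → replaces 10 → [1, 3, 12]
2 → replaces 3 → [1, 2, 12]
2 → already a tail → [1, 2, 12]
18 → extends → [1, 2, 12, 18]
8 → replaces 12 → [1, 2, 8, 18]
16 → replaces 18 → [1, 2, 8, 16]
19 → extends → [1, 2, 8, 16, 19]
Five tails, so the longest strictly increasing subsequence has length 5 (e.g. 1, 10, 15, 18, 19).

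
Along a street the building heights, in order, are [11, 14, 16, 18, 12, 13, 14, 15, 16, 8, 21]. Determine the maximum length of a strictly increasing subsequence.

7

Let dp[i] be the length of the longest such subsequence ending at index i:
i:      1  2  3  4  5  6  7  8  9 10 11
a[i]:  11 14 16 18 12 13 14 15 16  8 21
dp:     1  2  3  4  2  3  4  5  6  1  7
Maximum dp value is 7.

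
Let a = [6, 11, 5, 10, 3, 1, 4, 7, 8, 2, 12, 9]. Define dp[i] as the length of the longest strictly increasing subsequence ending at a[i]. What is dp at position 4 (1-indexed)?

dp[i] = 1 + max{dp[j] : j<i, a[j]<a[i]} (or 1 if no such j):
i:      1  2  3  4  5  6  7  8  9 10 11 12
a[i]:   6 11  5 10  3  1  4  7  8  2 12  9
dp:     1  2  1  2  1  1  2  3  4  2  5  5
At index 4 the value is 2.

2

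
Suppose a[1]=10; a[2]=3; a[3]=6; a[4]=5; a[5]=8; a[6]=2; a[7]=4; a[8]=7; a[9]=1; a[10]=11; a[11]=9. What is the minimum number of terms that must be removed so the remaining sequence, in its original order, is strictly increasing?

7

Fewest deletions = n − (longest strictly increasing subsequence).
Patience tails:
10 → extends → [10]
3 → replaces 10 → [3]
6 → extends → [3, 6]
5 → replaces 6 → [3, 5]
8 → extends → [3, 5, 8]
2 → replaces 3 → [2, 5, 8]
4 → replaces 5 → [2, 4, 8]
7 → replaces 8 → [2, 4, 7]
1 → replaces 2 → [1, 4, 7]
11 → extends → [1, 4, 7, 11]
9 → replaces 11 → [1, 4, 7, 9]
Longest strictly increasing subsequence has length 4, so deletions = 11 − 4 = 7.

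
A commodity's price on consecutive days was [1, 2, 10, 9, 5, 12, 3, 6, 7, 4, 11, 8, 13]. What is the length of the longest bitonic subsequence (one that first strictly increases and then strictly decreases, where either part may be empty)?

7

inc[i] = longest strictly increasing subsequence ending at i; dec[i] = longest strictly decreasing subsequence starting at i:
i:      1  2  3  4  5  6  7  8  9 10 11 12 13
a[i]:   1  2 10  9  5 12  3  6  7  4 11  8 13
inc:    1  2  3  3  3  4  3  4  5  4  6  6  7
dec:    1  1  4  3  2  3  1  2  2  1  2  1  1
Best peak at i=11 (value 11): inc=6, dec=2, length 6+2−1 = 7.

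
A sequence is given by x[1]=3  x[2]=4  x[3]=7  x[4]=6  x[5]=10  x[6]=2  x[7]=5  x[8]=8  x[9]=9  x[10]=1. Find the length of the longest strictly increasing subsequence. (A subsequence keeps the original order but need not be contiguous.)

5

Track the smallest tail for each achievable length (strict):
3 → extends → [3]
4 → extends → [3, 4]
7 → extends → [3, 4, 7]
6 → replaces 7 → [3, 4, 6]
10 → extends → [3, 4, 6, 10]
2 → replaces 3 → [2, 4, 6, 10]
5 → replaces 6 → [2, 4, 5, 10]
8 → replaces 10 → [2, 4, 5, 8]
9 → extends → [2, 4, 5, 8, 9]
1 → replaces 2 → [1, 4, 5, 8, 9]
Five tails, so the longest strictly increasing subsequence has length 5 (e.g. 3, 4, 7, 8, 9).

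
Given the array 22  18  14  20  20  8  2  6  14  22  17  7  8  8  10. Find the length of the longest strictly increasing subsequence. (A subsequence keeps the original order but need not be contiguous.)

Let dp[i] be the length of the longest such subsequence ending at index i:
i:      1  2  3  4  5  6  7  8  9 10 11 12 13 14 15
a[i]:  22 18 14 20 20  8  2  6 14 22 17  7  8  8 10
dp:     1  1  1  2  2  1  1  2  3  4  4  3  4  4  5
Maximum dp value is 5.

5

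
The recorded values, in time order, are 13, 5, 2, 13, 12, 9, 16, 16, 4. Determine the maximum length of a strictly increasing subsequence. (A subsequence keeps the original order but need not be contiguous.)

Track the smallest tail for each achievable length (strict):
13 → extends → [13]
5 → replaces 13 → [5]
2 → replaces 5 → [2]
13 → extends → [2, 13]
12 → replaces 13 → [2, 12]
9 → replaces 12 → [2, 9]
16 → extends → [2, 9, 16]
16 → already a tail → [2, 9, 16]
4 → replaces 9 → [2, 4, 16]
Three tails, so the longest strictly increasing subsequence has length 3 (e.g. 5, 13, 16).

3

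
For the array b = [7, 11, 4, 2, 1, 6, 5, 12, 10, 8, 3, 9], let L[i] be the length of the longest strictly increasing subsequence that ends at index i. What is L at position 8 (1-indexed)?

dp[i] = 1 + max{dp[j] : j<i, b[j]<b[i]} (or 1 if no such j):
i:      1  2  3  4  5  6  7  8  9 10 11 12
b[i]:   7 11  4  2  1  6  5 12 10  8  3  9
dp:     1  2  1  1  1  2  2  3  3  3  2  4
At index 8 the value is 3.

3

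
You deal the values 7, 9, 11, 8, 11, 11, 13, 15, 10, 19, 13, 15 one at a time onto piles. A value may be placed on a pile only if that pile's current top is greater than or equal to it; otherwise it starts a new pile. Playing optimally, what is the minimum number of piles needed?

Place each on the leftmost legal pile:
7 → new pile 1 (tops now [7])
9 → new pile 2 (tops now [7, 9])
11 → new pile 3 (tops now [7, 9, 11])
8 → pile 2 (tops now [7, 8, 11])
11 → pile 3 (tops now [7, 8, 11])
11 → pile 3 (tops now [7, 8, 11])
13 → new pile 4 (tops now [7, 8, 11, 13])
15 → new pile 5 (tops now [7, 8, 11, 13, 15])
10 → pile 3 (tops now [7, 8, 10, 13, 15])
19 → new pile 6 (tops now [7, 8, 10, 13, 15, 19])
13 → pile 4 (tops now [7, 8, 10, 13, 15, 19])
15 → pile 5 (tops now [7, 8, 10, 13, 15, 19])
Six piles.

6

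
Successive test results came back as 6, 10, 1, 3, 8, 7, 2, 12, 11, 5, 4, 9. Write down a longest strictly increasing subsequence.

1, 3, 8, 12

Patience tails give the LIS length; then backtrack through the dp parents:
6 → extends → [6]
10 → extends → [6, 10]
1 → replaces 6 → [1, 10]
3 → replaces 10 → [1, 3]
8 → extends → [1, 3, 8]
7 → replaces 8 → [1, 3, 7]
2 → replaces 3 → [1, 2, 7]
12 → extends → [1, 2, 7, 12]
11 → replaces 12 → [1, 2, 7, 11]
5 → replaces 7 → [1, 2, 5, 11]
4 → replaces 5 → [1, 2, 4, 11]
9 → replaces 11 → [1, 2, 4, 9]
Length 4; one witness is 1, 3, 8, 12.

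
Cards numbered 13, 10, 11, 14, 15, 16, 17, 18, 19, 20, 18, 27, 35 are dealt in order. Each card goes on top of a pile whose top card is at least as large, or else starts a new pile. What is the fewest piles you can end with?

11

Place each on the leftmost legal pile:
13 → new pile 1 (tops now [13])
10 → pile 1 (tops now [10])
11 → new pile 2 (tops now [10, 11])
14 → new pile 3 (tops now [10, 11, 14])
15 → new pile 4 (tops now [10, 11, 14, 15])
16 → new pile 5 (tops now [10, 11, 14, 15, 16])
17 → new pile 6 (tops now [10, 11, 14, 15, 16, 17])
18 → new pile 7 (tops now [10, 11, 14, 15, 16, 17, 18])
19 → new pile 8 (tops now [10, 11, 14, 15, 16, 17, 18, 19])
20 → new pile 9 (tops now [10, 11, 14, 15, 16, 17, 18, 19, 20])
18 → pile 7 (tops now [10, 11, 14, 15, 16, 17, 18, 19, 20])
27 → new pile 10 (tops now [10, 11, 14, 15, 16, 17, 18, 19, 20, 27])
35 → new pile 11 (tops now [10, 11, 14, 15, 16, 17, 18, 19, 20, 27, 35])
Eleven piles.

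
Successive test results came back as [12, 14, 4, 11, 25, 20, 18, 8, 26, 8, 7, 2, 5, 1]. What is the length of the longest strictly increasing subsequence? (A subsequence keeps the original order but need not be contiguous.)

Let dp[i] be the length of the longest such subsequence ending at index i:
i:      1  2  3  4  5  6  7  8  9 10 11 12 13 14
a[i]:  12 14  4 11 25 20 18  8 26  8  7  2  5  1
dp:     1  2  1  2  3  3  3  2  4  2  2  1  2  1
Maximum dp value is 4.

4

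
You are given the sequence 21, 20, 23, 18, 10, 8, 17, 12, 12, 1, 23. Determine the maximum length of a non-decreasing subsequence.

4

Let dp[i] be the length of the longest such subsequence ending at index i:
i:      1  2  3  4  5  6  7  8  9 10 11
a[i]:  21 20 23 18 10  8 17 12 12  1 23
dp:     1  1  2  1  1  1  2  2  3  1  4
Maximum dp value is 4.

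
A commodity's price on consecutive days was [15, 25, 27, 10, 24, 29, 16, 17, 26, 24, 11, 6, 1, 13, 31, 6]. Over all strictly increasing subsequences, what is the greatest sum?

127

Let S[i] be the best sum of a strictly increasing subsequence ending at i:
i:       1   2   3   4   5   6   7   8   9  10  11  12  13  14  15  16
a[i]:   15  25  27  10  24  29  16  17  26  24  11   6   1  13  31   6
S:      15  40  67  10  39  96  31  48  74  72  21   6   1  34 127   7
Maximum is 127 (e.g. 15 + 25 + 27 + 29 + 31).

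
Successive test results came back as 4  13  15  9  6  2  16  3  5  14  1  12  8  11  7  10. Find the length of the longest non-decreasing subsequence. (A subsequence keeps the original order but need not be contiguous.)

5

Track the smallest tail for each achievable length (allowing ties):
4 → extends → [4]
13 → extends → [4, 13]
15 → extends → [4, 13, 15]
9 → replaces 13 → [4, 9, 15]
6 → replaces 9 → [4, 6, 15]
2 → replaces 4 → [2, 6, 15]
16 → extends → [2, 6, 15, 16]
3 → replaces 6 → [2, 3, 15, 16]
5 → replaces 15 → [2, 3, 5, 16]
14 → replaces 16 → [2, 3, 5, 14]
1 → replaces 2 → [1, 3, 5, 14]
12 → replaces 14 → [1, 3, 5, 12]
8 → replaces 12 → [1, 3, 5, 8]
11 → extends → [1, 3, 5, 8, 11]
7 → replaces 8 → [1, 3, 5, 7, 11]
10 → replaces 11 → [1, 3, 5, 7, 10]
Five tails, so the longest non-decreasing subsequence has length 5 (e.g. 2, 3, 5, 8, 11).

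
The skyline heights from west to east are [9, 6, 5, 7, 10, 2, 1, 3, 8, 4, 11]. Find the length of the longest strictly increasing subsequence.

Track the smallest tail for each achievable length (strict):
9 → extends → [9]
6 → replaces 9 → [6]
5 → replaces 6 → [5]
7 → extends → [5, 7]
10 → extends → [5, 7, 10]
2 → replaces 5 → [2, 7, 10]
1 → replaces 2 → [1, 7, 10]
3 → replaces 7 → [1, 3, 10]
8 → replaces 10 → [1, 3, 8]
4 → replaces 8 → [1, 3, 4]
11 → extends → [1, 3, 4, 11]
Four tails, so the longest strictly increasing subsequence has length 4 (e.g. 6, 7, 10, 11).

4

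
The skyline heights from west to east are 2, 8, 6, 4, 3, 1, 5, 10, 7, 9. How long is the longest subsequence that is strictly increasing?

5

Let dp[i] be the length of the longest such subsequence ending at index i:
i:      1  2  3  4  5  6  7  8  9 10
a[i]:   2  8  6  4  3  1  5 10  7  9
dp:     1  2  2  2  2  1  3  4  4  5
Maximum dp value is 5.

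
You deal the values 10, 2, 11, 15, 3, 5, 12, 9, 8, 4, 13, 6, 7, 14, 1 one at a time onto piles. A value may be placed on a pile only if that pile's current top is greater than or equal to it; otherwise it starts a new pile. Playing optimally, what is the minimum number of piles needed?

The minimum number of non-increasing subsequences covering a sequence equals the length of its longest strictly increasing subsequence.
LIS length is 6 (e.g. 2, 3, 5, 12, 13, 14), so 6 piles are needed.

6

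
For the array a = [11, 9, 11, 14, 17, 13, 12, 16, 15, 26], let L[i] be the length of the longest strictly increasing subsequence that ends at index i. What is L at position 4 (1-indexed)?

3

dp[i] = 1 + max{dp[j] : j<i, a[j]<a[i]} (or 1 if no such j):
i:      1  2  3  4  5  6  7  8  9 10
a[i]:  11  9 11 14 17 13 12 16 15 26
dp:     1  1  2  3  4  3  3  4  4  5
At index 4 the value is 3.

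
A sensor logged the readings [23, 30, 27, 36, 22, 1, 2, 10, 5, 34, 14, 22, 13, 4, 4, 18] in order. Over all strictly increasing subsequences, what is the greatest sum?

Let S[i] be the best sum of a strictly increasing subsequence ending at i:
i:      1  2  3  4  5  6  7  8  9 10 11 12 13 14 15 16
a[i]:  23 30 27 36 22  1  2 10  5 34 14 22 13  4  4 18
S:     23 53 50 89 22  1  3 13  8 87 27 49 26  7  7 45
Maximum is 89 (e.g. 23 + 30 + 36).

89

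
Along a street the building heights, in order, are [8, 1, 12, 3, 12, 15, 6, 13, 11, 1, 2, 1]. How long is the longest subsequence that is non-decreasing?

4

Track the smallest tail for each achievable length (allowing ties):
8 → extends → [8]
1 → replaces 8 → [1]
12 → extends → [1, 12]
3 → replaces 12 → [1, 3]
12 → extends → [1, 3, 12]
15 → extends → [1, 3, 12, 15]
6 → replaces 12 → [1, 3, 6, 15]
13 → replaces 15 → [1, 3, 6, 13]
11 → replaces 13 → [1, 3, 6, 11]
1 → replaces 3 → [1, 1, 6, 11]
2 → replaces 6 → [1, 1, 2, 11]
1 → replaces 2 → [1, 1, 1, 11]
Four tails, so the longest non-decreasing subsequence has length 4 (e.g. 8, 12, 12, 15).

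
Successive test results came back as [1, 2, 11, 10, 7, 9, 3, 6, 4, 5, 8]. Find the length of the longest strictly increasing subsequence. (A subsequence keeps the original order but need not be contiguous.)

6

Let dp[i] be the length of the longest such subsequence ending at index i:
i:      1  2  3  4  5  6  7  8  9 10 11
a[i]:   1  2 11 10  7  9  3  6  4  5  8
dp:     1  2  3  3  3  4  3  4  4  5  6
Maximum dp value is 6.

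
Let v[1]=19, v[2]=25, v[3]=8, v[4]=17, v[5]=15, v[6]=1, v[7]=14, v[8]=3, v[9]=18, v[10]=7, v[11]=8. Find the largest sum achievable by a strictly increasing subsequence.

Let S[i] be the best sum of a strictly increasing subsequence ending at i:
i:      1  2  3  4  5  6  7  8  9 10 11
v[i]:  19 25  8 17 15  1 14  3 18  7  8
S:     19 44  8 25 23  1 22  4 43 11 19
Maximum is 44 (e.g. 19 + 25).

44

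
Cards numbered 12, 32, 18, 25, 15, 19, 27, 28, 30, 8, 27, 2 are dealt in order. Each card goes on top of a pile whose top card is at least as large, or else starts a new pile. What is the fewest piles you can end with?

6

Place each on the leftmost legal pile:
12 → new pile 1 (tops now [12])
32 → new pile 2 (tops now [12, 32])
18 → pile 2 (tops now [12, 18])
25 → new pile 3 (tops now [12, 18, 25])
15 → pile 2 (tops now [12, 15, 25])
19 → pile 3 (tops now [12, 15, 19])
27 → new pile 4 (tops now [12, 15, 19, 27])
28 → new pile 5 (tops now [12, 15, 19, 27, 28])
30 → new pile 6 (tops now [12, 15, 19, 27, 28, 30])
8 → pile 1 (tops now [8, 15, 19, 27, 28, 30])
27 → pile 4 (tops now [8, 15, 19, 27, 28, 30])
2 → pile 1 (tops now [2, 15, 19, 27, 28, 30])
Six piles.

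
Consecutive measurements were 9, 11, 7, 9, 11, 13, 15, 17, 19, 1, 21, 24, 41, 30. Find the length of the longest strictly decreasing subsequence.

Negate each value so 'decreasing' becomes 'increasing', then run patience tails on the negated sequence:
-9 → extends → [-9]
-11 → replaces -9 → [-11]
-7 → extends → [-11, -7]
-9 → replaces -7 → [-11, -9]
-11 → already a tail → [-11, -9]
-13 → replaces -11 → [-13, -9]
-15 → replaces -13 → [-15, -9]
-17 → replaces -15 → [-17, -9]
-19 → replaces -17 → [-19, -9]
-1 → extends → [-19, -9, -1]
-21 → replaces -19 → [-21, -9, -1]
-24 → replaces -21 → [-24, -9, -1]
-41 → replaces -24 → [-41, -9, -1]
-30 → replaces -9 → [-41, -30, -1]
Three tails, so the longest strictly decreasing subsequence of the original has length 3.

3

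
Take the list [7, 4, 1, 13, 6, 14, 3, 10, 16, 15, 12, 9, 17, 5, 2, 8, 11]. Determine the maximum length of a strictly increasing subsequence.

5

Let dp[i] be the length of the longest such subsequence ending at index i:
i:      1  2  3  4  5  6  7  8  9 10 11 12 13 14 15 16 17
a[i]:   7  4  1 13  6 14  3 10 16 15 12  9 17  5  2  8 11
dp:     1  1  1  2  2  3  2  3  4  4  4  3  5  3  2  4  5
Maximum dp value is 5.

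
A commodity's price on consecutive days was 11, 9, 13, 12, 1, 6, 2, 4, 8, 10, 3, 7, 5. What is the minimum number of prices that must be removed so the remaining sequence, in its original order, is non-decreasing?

Fewest deletions = n − (longest non-decreasing subsequence).
i:      1  2  3  4  5  6  7  8  9 10 11 12 13
a[i]:  11  9 13 12  1  6  2  4  8 10  3  7  5
dp:     1  1  2  2  1  2  2  3  4  5  3  4  4
max dp = 5, so deletions = 13 − 5 = 8.

8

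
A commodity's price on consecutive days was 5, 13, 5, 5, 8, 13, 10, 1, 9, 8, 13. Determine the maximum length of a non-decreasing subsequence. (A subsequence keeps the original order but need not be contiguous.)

6

Track the smallest tail for each achievable length (allowing ties):
5 → extends → [5]
13 → extends → [5, 13]
5 → replaces 13 → [5, 5]
5 → extends → [5, 5, 5]
8 → extends → [5, 5, 5, 8]
13 → extends → [5, 5, 5, 8, 13]
10 → replaces 13 → [5, 5, 5, 8, 10]
1 → replaces 5 → [1, 5, 5, 8, 10]
9 → replaces 10 → [1, 5, 5, 8, 9]
8 → replaces 9 → [1, 5, 5, 8, 8]
13 → extends → [1, 5, 5, 8, 8, 13]
Six tails, so the longest non-decreasing subsequence has length 6 (e.g. 5, 5, 5, 8, 13, 13).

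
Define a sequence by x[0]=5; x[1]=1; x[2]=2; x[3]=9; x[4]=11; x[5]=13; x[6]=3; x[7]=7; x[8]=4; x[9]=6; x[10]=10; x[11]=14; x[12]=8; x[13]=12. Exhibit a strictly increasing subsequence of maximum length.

1, 2, 3, 4, 6, 10, 14

Patience tails give the LIS length; then backtrack through the dp parents:
5 → extends → [5]
1 → replaces 5 → [1]
2 → extends → [1, 2]
9 → extends → [1, 2, 9]
11 → extends → [1, 2, 9, 11]
13 → extends → [1, 2, 9, 11, 13]
3 → replaces 9 → [1, 2, 3, 11, 13]
7 → replaces 11 → [1, 2, 3, 7, 13]
4 → replaces 7 → [1, 2, 3, 4, 13]
6 → replaces 13 → [1, 2, 3, 4, 6]
10 → extends → [1, 2, 3, 4, 6, 10]
14 → extends → [1, 2, 3, 4, 6, 10, 14]
8 → replaces 10 → [1, 2, 3, 4, 6, 8, 14]
12 → replaces 14 → [1, 2, 3, 4, 6, 8, 12]
Length 7; one witness is 1, 2, 3, 4, 6, 10, 14.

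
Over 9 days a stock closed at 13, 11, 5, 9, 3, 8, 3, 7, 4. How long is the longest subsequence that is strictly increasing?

Let dp[i] be the length of the longest such subsequence ending at index i:
i:      1  2  3  4  5  6  7  8  9
a[i]:  13 11  5  9  3  8  3  7  4
dp:     1  1  1  2  1  2  1  2  2
Maximum dp value is 2.

2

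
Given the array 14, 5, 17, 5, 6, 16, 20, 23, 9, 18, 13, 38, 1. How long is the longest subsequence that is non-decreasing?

Let dp[i] be the length of the longest such subsequence ending at index i:
i:      1  2  3  4  5  6  7  8  9 10 11 12 13
a[i]:  14  5 17  5  6 16 20 23  9 18 13 38  1
dp:     1  1  2  2  3  4  5  6  4  5  5  7  1
Maximum dp value is 7.

7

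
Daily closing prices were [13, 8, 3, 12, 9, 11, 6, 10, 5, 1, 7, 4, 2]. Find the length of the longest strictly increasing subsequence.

3

Track the smallest tail for each achievable length (strict):
13 → extends → [13]
8 → replaces 13 → [8]
3 → replaces 8 → [3]
12 → extends → [3, 12]
9 → replaces 12 → [3, 9]
11 → extends → [3, 9, 11]
6 → replaces 9 → [3, 6, 11]
10 → replaces 11 → [3, 6, 10]
5 → replaces 6 → [3, 5, 10]
1 → replaces 3 → [1, 5, 10]
7 → replaces 10 → [1, 5, 7]
4 → replaces 5 → [1, 4, 7]
2 → replaces 4 → [1, 2, 7]
Three tails, so the longest strictly increasing subsequence has length 3 (e.g. 8, 9, 11).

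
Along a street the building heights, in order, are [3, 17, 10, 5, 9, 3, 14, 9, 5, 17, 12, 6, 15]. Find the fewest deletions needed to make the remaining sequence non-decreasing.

Fewest deletions = n − (longest non-decreasing subsequence).
i:      1  2  3  4  5  6  7  8  9 10 11 12 13
a[i]:   3 17 10  5  9  3 14  9  5 17 12  6 15
dp:     1  2  2  2  3  2  4  4  3  5  5  4  6
max dp = 6, so deletions = 13 − 6 = 7.

7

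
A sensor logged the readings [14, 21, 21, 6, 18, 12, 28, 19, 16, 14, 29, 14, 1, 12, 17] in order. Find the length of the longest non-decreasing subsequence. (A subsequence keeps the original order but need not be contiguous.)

5

Track the smallest tail for each achievable length (allowing ties):
14 → extends → [14]
21 → extends → [14, 21]
21 → extends → [14, 21, 21]
6 → replaces 14 → [6, 21, 21]
18 → replaces 21 → [6, 18, 21]
12 → replaces 18 → [6, 12, 21]
28 → extends → [6, 12, 21, 28]
19 → replaces 21 → [6, 12, 19, 28]
16 → replaces 19 → [6, 12, 16, 28]
14 → replaces 16 → [6, 12, 14, 28]
29 → extends → [6, 12, 14, 28, 29]
14 → replaces 28 → [6, 12, 14, 14, 29]
1 → replaces 6 → [1, 12, 14, 14, 29]
12 → replaces 14 → [1, 12, 12, 14, 29]
17 → replaces 29 → [1, 12, 12, 14, 17]
Five tails, so the longest non-decreasing subsequence has length 5 (e.g. 14, 21, 21, 28, 29).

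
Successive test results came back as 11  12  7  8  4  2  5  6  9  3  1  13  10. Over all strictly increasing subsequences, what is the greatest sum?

Let S[i] be the best sum of a strictly increasing subsequence ending at i:
i:      1  2  3  4  5  6  7  8  9 10 11 12 13
a[i]:  11 12  7  8  4  2  5  6  9  3  1 13 10
S:     11 23  7 15  4  2  9 15 24  5  1 37 34
Maximum is 37 (e.g. 4 + 5 + 6 + 9 + 13).

37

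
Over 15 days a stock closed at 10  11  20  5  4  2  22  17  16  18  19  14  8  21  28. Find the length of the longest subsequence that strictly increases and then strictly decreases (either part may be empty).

inc[i] = longest strictly increasing subsequence ending at i; dec[i] = longest strictly decreasing subsequence starting at i:
i:      1  2  3  4  5  6  7  8  9 10 11 12 13 14 15
a[i]:  10 11 20  5  4  2 22 17 16 18 19 14  8 21 28
inc:    1  2  3  1  1  1  4  3  3  4  5  3  2  6  7
dec:    4  4  5  3  2  1  5  4  3  3  3  2  1  1  1
Best peak at i=7 (value 22): inc=4, dec=5, length 4+5−1 = 8.

8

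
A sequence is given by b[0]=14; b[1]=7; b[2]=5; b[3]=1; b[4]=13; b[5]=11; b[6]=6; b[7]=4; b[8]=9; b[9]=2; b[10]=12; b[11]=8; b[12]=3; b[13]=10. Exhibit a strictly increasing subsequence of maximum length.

Patience tails give the LIS length; then backtrack through the dp parents:
14 → extends → [14]
7 → replaces 14 → [7]
5 → replaces 7 → [5]
1 → replaces 5 → [1]
13 → extends → [1, 13]
11 → replaces 13 → [1, 11]
6 → replaces 11 → [1, 6]
4 → replaces 6 → [1, 4]
9 → extends → [1, 4, 9]
2 → replaces 4 → [1, 2, 9]
12 → extends → [1, 2, 9, 12]
8 → replaces 9 → [1, 2, 8, 12]
3 → replaces 8 → [1, 2, 3, 12]
10 → replaces 12 → [1, 2, 3, 10]
Length 4; one witness is 5, 6, 9, 12.

5, 6, 9, 12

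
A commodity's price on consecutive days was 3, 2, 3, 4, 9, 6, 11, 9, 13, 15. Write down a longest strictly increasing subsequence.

Patience tails give the LIS length; then backtrack through the dp parents:
3 → extends → [3]
2 → replaces 3 → [2]
3 → extends → [2, 3]
4 → extends → [2, 3, 4]
9 → extends → [2, 3, 4, 9]
6 → replaces 9 → [2, 3, 4, 6]
11 → extends → [2, 3, 4, 6, 11]
9 → replaces 11 → [2, 3, 4, 6, 9]
13 → extends → [2, 3, 4, 6, 9, 13]
15 → extends → [2, 3, 4, 6, 9, 13, 15]
Length 7; one witness is 2, 3, 4, 9, 11, 13, 15.

2, 3, 4, 9, 11, 13, 15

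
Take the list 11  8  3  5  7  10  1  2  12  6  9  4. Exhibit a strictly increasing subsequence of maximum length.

3, 5, 7, 10, 12

Patience tails give the LIS length; then backtrack through the dp parents:
11 → extends → [11]
8 → replaces 11 → [8]
3 → replaces 8 → [3]
5 → extends → [3, 5]
7 → extends → [3, 5, 7]
10 → extends → [3, 5, 7, 10]
1 → replaces 3 → [1, 5, 7, 10]
2 → replaces 5 → [1, 2, 7, 10]
12 → extends → [1, 2, 7, 10, 12]
6 → replaces 7 → [1, 2, 6, 10, 12]
9 → replaces 10 → [1, 2, 6, 9, 12]
4 → replaces 6 → [1, 2, 4, 9, 12]
Length 5; one witness is 3, 5, 7, 10, 12.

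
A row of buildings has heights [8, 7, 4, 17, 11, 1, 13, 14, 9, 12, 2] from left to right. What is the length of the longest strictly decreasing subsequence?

4

Negate each value so 'decreasing' becomes 'increasing', then run patience tails on the negated sequence:
-8 → extends → [-8]
-7 → extends → [-8, -7]
-4 → extends → [-8, -7, -4]
-17 → replaces -8 → [-17, -7, -4]
-11 → replaces -7 → [-17, -11, -4]
-1 → extends → [-17, -11, -4, -1]
-13 → replaces -11 → [-17, -13, -4, -1]
-14 → replaces -13 → [-17, -14, -4, -1]
-9 → replaces -4 → [-17, -14, -9, -1]
-12 → replaces -9 → [-17, -14, -12, -1]
-2 → replaces -1 → [-17, -14, -12, -2]
Four tails, so the longest strictly decreasing subsequence of the original has length 4.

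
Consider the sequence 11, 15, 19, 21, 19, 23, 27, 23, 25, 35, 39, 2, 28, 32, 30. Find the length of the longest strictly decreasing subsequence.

3

Let dp[i] be the longest strictly decreasing subsequence ending at i:
i:      1  2  3  4  5  6  7  8  9 10 11 12 13 14 15
a[i]:  11 15 19 21 19 23 27 23 25 35 39  2 28 32 30
dp:     1  1  1  1  2  1  1  2  2  1  1  3  2  2  3
Maximum is 3.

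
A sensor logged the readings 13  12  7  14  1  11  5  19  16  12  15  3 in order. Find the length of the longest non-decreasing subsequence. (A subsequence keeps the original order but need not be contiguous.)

4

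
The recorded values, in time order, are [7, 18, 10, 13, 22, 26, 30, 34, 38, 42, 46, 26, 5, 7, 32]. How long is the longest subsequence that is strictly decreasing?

Negate each value so 'decreasing' becomes 'increasing', then run patience tails on the negated sequence:
-7 → extends → [-7]
-18 → replaces -7 → [-18]
-10 → extends → [-18, -10]
-13 → replaces -10 → [-18, -13]
-22 → replaces -18 → [-22, -13]
-26 → replaces -22 → [-26, -13]
-30 → replaces -26 → [-30, -13]
-34 → replaces -30 → [-34, -13]
-38 → replaces -34 → [-38, -13]
-42 → replaces -38 → [-42, -13]
-46 → replaces -42 → [-46, -13]
-26 → replaces -13 → [-46, -26]
-5 → extends → [-46, -26, -5]
-7 → replaces -5 → [-46, -26, -7]
-32 → replaces -26 → [-46, -32, -7]
Three tails, so the longest strictly decreasing subsequence of the original has length 3.

3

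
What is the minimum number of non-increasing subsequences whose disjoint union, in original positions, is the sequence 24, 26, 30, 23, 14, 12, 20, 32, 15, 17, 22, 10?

Place each on the leftmost legal pile:
24 → new pile 1 (tops now [24])
26 → new pile 2 (tops now [24, 26])
30 → new pile 3 (tops now [24, 26, 30])
23 → pile 1 (tops now [23, 26, 30])
14 → pile 1 (tops now [14, 26, 30])
12 → pile 1 (tops now [12, 26, 30])
20 → pile 2 (tops now [12, 20, 30])
32 → new pile 4 (tops now [12, 20, 30, 32])
15 → pile 2 (tops now [12, 15, 30, 32])
17 → pile 3 (tops now [12, 15, 17, 32])
22 → pile 4 (tops now [12, 15, 17, 22])
10 → pile 1 (tops now [10, 15, 17, 22])
Four piles.

4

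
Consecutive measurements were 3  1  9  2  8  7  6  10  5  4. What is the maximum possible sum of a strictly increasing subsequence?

Let S[i] be the best sum of a strictly increasing subsequence ending at i:
i:      1  2  3  4  5  6  7  8  9 10
a[i]:   3  1  9  2  8  7  6 10  5  4
S:      3  1 12  3 11 10  9 22  8  7
Maximum is 22 (e.g. 3 + 9 + 10).

22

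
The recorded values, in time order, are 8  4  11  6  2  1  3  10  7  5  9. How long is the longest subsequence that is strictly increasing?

4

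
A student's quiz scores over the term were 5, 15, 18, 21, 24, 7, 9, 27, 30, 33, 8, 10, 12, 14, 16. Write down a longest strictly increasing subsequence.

Patience tails give the LIS length; then backtrack through the dp parents:
5 → extends → [5]
15 → extends → [5, 15]
18 → extends → [5, 15, 18]
21 → extends → [5, 15, 18, 21]
24 → extends → [5, 15, 18, 21, 24]
7 → replaces 15 → [5, 7, 18, 21, 24]
9 → replaces 18 → [5, 7, 9, 21, 24]
27 → extends → [5, 7, 9, 21, 24, 27]
30 → extends → [5, 7, 9, 21, 24, 27, 30]
33 → extends → [5, 7, 9, 21, 24, 27, 30, 33]
8 → replaces 9 → [5, 7, 8, 21, 24, 27, 30, 33]
10 → replaces 21 → [5, 7, 8, 10, 24, 27, 30, 33]
12 → replaces 24 → [5, 7, 8, 10, 12, 27, 30, 33]
14 → replaces 27 → [5, 7, 8, 10, 12, 14, 30, 33]
16 → replaces 30 → [5, 7, 8, 10, 12, 14, 16, 33]
Length 8; one witness is 5, 15, 18, 21, 24, 27, 30, 33.

5, 15, 18, 21, 24, 27, 30, 33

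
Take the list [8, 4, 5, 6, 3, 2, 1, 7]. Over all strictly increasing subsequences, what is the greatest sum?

22

Let S[i] be the best sum of a strictly increasing subsequence ending at i:
i:      1  2  3  4  5  6  7  8
a[i]:   8  4  5  6  3  2  1  7
S:      8  4  9 15  3  2  1 22
Maximum is 22 (e.g. 4 + 5 + 6 + 7).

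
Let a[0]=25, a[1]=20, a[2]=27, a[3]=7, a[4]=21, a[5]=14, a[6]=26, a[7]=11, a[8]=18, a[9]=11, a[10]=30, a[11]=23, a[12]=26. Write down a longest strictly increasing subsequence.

Patience tails give the LIS length; then backtrack through the dp parents:
25 → extends → [25]
20 → replaces 25 → [20]
27 → extends → [20, 27]
7 → replaces 20 → [7, 27]
21 → replaces 27 → [7, 21]
14 → replaces 21 → [7, 14]
26 → extends → [7, 14, 26]
11 → replaces 14 → [7, 11, 26]
18 → replaces 26 → [7, 11, 18]
11 → already a tail → [7, 11, 18]
30 → extends → [7, 11, 18, 30]
23 → replaces 30 → [7, 11, 18, 23]
26 → extends → [7, 11, 18, 23, 26]
Length 5; one witness is 7, 14, 18, 23, 26.

7, 14, 18, 23, 26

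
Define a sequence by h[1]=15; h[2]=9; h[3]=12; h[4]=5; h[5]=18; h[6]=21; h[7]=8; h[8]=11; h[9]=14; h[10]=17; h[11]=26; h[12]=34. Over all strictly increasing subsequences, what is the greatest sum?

120

Let S[i] be the best sum of a strictly increasing subsequence ending at i:
i:       1   2   3   4   5   6   7   8   9  10  11  12
h[i]:   15   9  12   5  18  21   8  11  14  17  26  34
S:      15   9  21   5  39  60  13  24  38  55  86 120
Maximum is 120 (e.g. 9 + 12 + 18 + 21 + 26 + 34).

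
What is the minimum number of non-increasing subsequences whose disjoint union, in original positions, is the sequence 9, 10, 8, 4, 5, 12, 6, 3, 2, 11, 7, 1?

4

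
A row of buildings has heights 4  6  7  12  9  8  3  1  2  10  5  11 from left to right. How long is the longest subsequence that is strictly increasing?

Track the smallest tail for each achievable length (strict):
4 → extends → [4]
6 → extends → [4, 6]
7 → extends → [4, 6, 7]
12 → extends → [4, 6, 7, 12]
9 → replaces 12 → [4, 6, 7, 9]
8 → replaces 9 → [4, 6, 7, 8]
3 → replaces 4 → [3, 6, 7, 8]
1 → replaces 3 → [1, 6, 7, 8]
2 → replaces 6 → [1, 2, 7, 8]
10 → extends → [1, 2, 7, 8, 10]
5 → replaces 7 → [1, 2, 5, 8, 10]
11 → extends → [1, 2, 5, 8, 10, 11]
Six tails, so the longest strictly increasing subsequence has length 6 (e.g. 4, 6, 7, 9, 10, 11).

6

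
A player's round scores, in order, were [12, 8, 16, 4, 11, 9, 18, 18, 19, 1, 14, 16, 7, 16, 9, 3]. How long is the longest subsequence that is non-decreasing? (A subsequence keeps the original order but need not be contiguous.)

Track the smallest tail for each achievable length (allowing ties):
12 → extends → [12]
8 → replaces 12 → [8]
16 → extends → [8, 16]
4 → replaces 8 → [4, 16]
11 → replaces 16 → [4, 11]
9 → replaces 11 → [4, 9]
18 → extends → [4, 9, 18]
18 → extends → [4, 9, 18, 18]
19 → extends → [4, 9, 18, 18, 19]
1 → replaces 4 → [1, 9, 18, 18, 19]
14 → replaces 18 → [1, 9, 14, 18, 19]
16 → replaces 18 → [1, 9, 14, 16, 19]
7 → replaces 9 → [1, 7, 14, 16, 19]
16 → replaces 19 → [1, 7, 14, 16, 16]
9 → replaces 14 → [1, 7, 9, 16, 16]
3 → replaces 7 → [1, 3, 9, 16, 16]
Five tails, so the longest non-decreasing subsequence has length 5 (e.g. 12, 16, 18, 18, 19).

5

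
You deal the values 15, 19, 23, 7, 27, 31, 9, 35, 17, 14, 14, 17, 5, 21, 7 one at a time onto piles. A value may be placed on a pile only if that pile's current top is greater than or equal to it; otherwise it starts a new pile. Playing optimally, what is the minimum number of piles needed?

6

Place each on the leftmost legal pile:
15 → new pile 1 (tops now [15])
19 → new pile 2 (tops now [15, 19])
23 → new pile 3 (tops now [15, 19, 23])
7 → pile 1 (tops now [7, 19, 23])
27 → new pile 4 (tops now [7, 19, 23, 27])
31 → new pile 5 (tops now [7, 19, 23, 27, 31])
9 → pile 2 (tops now [7, 9, 23, 27, 31])
35 → new pile 6 (tops now [7, 9, 23, 27, 31, 35])
17 → pile 3 (tops now [7, 9, 17, 27, 31, 35])
14 → pile 3 (tops now [7, 9, 14, 27, 31, 35])
14 → pile 3 (tops now [7, 9, 14, 27, 31, 35])
17 → pile 4 (tops now [7, 9, 14, 17, 31, 35])
5 → pile 1 (tops now [5, 9, 14, 17, 31, 35])
21 → pile 5 (tops now [5, 9, 14, 17, 21, 35])
7 → pile 2 (tops now [5, 7, 14, 17, 21, 35])
Six piles.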